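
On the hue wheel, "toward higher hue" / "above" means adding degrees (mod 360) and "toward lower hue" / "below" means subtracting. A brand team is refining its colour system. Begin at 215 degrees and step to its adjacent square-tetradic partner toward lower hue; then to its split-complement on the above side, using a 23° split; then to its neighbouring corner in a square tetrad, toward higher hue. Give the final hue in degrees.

square ↓ −90°: 215 − 90 = 125°
split-comp 23° ↑ +203°: 125 + 203 = 328°
square ↑ +90°: 328 + 90 = 418 → 418 − 360 = 58°

58°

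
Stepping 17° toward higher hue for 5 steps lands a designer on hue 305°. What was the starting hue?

5 steps of 17° (toward higher hue) give a net shift of +85°.
Start = end − shift: 305 − 85 = 220°

220°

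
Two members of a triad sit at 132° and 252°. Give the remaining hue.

12°

A triad spaces three hues 120° apart.
The full set is {12°, 132°, 252°}.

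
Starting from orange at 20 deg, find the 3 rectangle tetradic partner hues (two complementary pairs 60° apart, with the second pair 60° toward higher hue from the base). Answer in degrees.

20 + 60 = 80°
20 + 180 = 200°
20 + 240 = 260°

80°, 200° and 260°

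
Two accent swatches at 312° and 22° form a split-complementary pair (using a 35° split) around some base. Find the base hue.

The accents sit 35° either side of the complement, so the complement is their short-arc midpoint on the wheel.
Short-arc midpoint of 312° and 22°: 347°.
Base is 180° from the complement: 347 − 180 = 167°

167°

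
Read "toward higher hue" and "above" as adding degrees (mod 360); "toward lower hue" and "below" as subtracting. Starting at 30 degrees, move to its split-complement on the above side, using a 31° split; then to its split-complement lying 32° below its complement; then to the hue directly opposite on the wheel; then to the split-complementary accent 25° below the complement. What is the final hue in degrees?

4°

30 + 211 = 241°   (split-comp 31° ↑)
241 + 148 = 389 → 389 − 360 = 29°   (split-comp 32° ↓)
29 + 180 = 209°   (complement)
209 + 155 = 364 → 364 − 360 = 4°   (split-comp 25° ↓)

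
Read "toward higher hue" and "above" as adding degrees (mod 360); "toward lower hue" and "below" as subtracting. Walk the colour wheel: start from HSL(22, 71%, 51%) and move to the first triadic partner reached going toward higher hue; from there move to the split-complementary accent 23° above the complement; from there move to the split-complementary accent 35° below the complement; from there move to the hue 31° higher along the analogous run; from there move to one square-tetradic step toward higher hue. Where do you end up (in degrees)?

+120° (triadic ↑): 22 + 120 = 142°
+203° (split-comp 23° ↑): 142 + 203 = 345°
+145° (split-comp 35° ↓): 345 + 145 = 490 → 490 − 360 = 130°
+31° (analog 31° ↑): 130 + 31 = 161°
+90° (square ↑): 161 + 90 = 251°

251°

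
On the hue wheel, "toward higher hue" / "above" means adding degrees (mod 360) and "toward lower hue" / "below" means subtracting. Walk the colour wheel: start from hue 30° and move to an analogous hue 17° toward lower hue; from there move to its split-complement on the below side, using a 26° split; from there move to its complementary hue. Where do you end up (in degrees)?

347°

analog 17° ↓ −17°: 30 − 17 = 13°
split-comp 26° ↓ +154°: 13 + 154 = 167°
complement +180°: 167 + 180 = 347°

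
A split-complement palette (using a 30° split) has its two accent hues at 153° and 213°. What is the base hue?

3°

The accents sit 30° either side of the complement, so the complement is their short-arc midpoint on the wheel.
Short-arc midpoint of 153° and 213°: 183°.
Base is 180° from the complement: 183 − 180 = 3°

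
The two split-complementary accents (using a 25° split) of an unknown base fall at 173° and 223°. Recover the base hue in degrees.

The accents sit 25° either side of the complement, so the complement is their short-arc midpoint on the wheel.
Short-arc midpoint of 173° and 223°: 198°.
Base is 180° from the complement: 198 − 180 = 18°

18°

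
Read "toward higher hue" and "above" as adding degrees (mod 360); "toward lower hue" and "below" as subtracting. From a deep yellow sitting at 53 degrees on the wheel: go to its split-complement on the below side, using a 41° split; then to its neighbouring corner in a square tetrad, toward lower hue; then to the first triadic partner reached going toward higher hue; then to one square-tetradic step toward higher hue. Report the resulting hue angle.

312°

53 + 139 = 192°   (split-comp 41° ↓)
192 − 90 = 102°   (square ↓)
102 + 120 = 222°   (triadic ↑)
222 + 90 = 312°   (square ↑)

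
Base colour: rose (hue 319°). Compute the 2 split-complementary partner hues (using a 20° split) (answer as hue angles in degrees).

Split-complementary hues sit 20° either side of the complement.
Complement of 319°: 319 + 180 = 499 → 499 − 360 = 139°
139 − 20 = 119°
139 + 20 = 159°

119° and 159°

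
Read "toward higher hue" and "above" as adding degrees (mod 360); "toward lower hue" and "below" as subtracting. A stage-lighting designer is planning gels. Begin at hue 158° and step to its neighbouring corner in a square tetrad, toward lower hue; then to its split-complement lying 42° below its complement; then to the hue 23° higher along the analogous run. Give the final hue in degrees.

−90° (square ↓): 158 − 90 = 68°
+138° (split-comp 42° ↓): 68 + 138 = 206°
+23° (analog 23° ↑): 206 + 23 = 229°

229°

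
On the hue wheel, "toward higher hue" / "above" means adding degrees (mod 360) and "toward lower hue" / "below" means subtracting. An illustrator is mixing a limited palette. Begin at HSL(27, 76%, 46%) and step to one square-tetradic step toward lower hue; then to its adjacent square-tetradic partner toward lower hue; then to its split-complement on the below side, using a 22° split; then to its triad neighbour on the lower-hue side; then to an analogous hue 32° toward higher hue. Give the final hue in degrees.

square ↓ −90°: 27 − 90 = -63 → -63 + 360 = 297°
square ↓ −90°: 297 − 90 = 207°
split-comp 22° ↓ +158°: 207 + 158 = 365 → 365 − 360 = 5°
triadic ↓ −120°: 5 − 120 = -115 → -115 + 360 = 245°
analog 32° ↑ +32°: 245 + 32 = 277°

277°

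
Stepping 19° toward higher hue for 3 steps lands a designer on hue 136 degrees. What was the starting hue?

79°

3 steps of 19° (toward higher hue) give a net shift of +57°.
Start = end − shift: 136 − 57 = 79°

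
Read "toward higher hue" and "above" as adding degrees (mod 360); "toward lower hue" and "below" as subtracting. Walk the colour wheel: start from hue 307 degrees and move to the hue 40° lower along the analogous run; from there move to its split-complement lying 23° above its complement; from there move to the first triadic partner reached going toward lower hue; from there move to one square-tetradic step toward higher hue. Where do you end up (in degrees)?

80°

analog 40° ↓ −40°: 307 − 40 = 267°
split-comp 23° ↑ +203°: 267 + 203 = 470 → 470 − 360 = 110°
triadic ↓ −120°: 110 − 120 = -10 → -10 + 360 = 350°
square ↑ +90°: 350 + 90 = 440 → 440 − 360 = 80°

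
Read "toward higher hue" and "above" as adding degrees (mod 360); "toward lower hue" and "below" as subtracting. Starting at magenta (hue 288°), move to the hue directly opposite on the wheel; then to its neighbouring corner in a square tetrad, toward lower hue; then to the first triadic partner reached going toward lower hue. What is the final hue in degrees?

complement +180°: 288 + 180 = 468 → 468 − 360 = 108°
square ↓ −90°: 108 − 90 = 18°
triadic ↓ −120°: 18 − 120 = -102 → -102 + 360 = 258°

258°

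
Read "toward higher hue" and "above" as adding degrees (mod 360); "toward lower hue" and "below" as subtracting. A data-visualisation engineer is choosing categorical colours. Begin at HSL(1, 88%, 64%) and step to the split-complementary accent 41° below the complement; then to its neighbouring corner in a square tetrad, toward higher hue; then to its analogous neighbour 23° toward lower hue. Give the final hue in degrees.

+139° (split-comp 41° ↓): 1 + 139 = 140°
+90° (square ↑): 140 + 90 = 230°
−23° (analog 23° ↓): 230 − 23 = 207°

207°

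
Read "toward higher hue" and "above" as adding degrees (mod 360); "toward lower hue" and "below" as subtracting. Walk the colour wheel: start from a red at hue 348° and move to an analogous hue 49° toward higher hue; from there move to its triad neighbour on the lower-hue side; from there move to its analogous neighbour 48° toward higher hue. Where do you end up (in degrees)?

325°

analog 49° ↑ +49°: 348 + 49 = 397 → 397 − 360 = 37°
triadic ↓ −120°: 37 − 120 = -83 → -83 + 360 = 277°
analog 48° ↑ +48°: 277 + 48 = 325°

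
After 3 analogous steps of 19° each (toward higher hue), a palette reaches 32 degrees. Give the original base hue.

335°

3 steps of 19° (toward higher hue) give a net shift of +57°.
Start = end − shift: 32 − 57 = -25 → -25 + 360 = 335°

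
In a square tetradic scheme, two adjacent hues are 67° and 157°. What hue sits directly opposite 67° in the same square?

247°

A square tetradic scheme places four hues 90° apart; opposite corners are 180° apart.
67 + 180 = 247°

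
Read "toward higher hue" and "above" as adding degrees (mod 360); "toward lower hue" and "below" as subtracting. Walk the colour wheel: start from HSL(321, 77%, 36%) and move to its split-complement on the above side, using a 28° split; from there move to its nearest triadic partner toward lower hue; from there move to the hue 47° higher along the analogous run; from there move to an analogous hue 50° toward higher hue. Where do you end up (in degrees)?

146°

+208° (split-comp 28° ↑): 321 + 208 = 529 → 529 − 360 = 169°
−120° (triadic ↓): 169 − 120 = 49°
+47° (analog 47° ↑): 49 + 47 = 96°
+50° (analog 50° ↑): 96 + 50 = 146°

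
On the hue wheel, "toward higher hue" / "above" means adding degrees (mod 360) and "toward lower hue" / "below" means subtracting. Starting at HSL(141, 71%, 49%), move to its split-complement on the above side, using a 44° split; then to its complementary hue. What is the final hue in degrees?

split-comp 44° ↑ +224°: 141 + 224 = 365 → 365 − 360 = 5°
complement +180°: 5 + 180 = 185°

185°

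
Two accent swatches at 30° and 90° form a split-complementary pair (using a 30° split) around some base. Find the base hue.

240°

The accents sit 30° either side of the complement, so the complement is their short-arc midpoint on the wheel.
Short-arc midpoint of 30° and 90°: 60°.
Base is 180° from the complement: 60 − 180 = -120 → -120 + 360 = 240°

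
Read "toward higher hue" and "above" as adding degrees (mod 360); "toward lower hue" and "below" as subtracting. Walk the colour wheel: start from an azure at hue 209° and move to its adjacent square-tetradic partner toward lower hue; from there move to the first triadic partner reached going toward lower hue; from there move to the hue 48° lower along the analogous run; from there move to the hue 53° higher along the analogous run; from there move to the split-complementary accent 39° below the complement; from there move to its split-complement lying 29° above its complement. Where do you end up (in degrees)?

square ↓ −90°: 209 − 90 = 119°
triadic ↓ −120°: 119 − 120 = -1 → -1 + 360 = 359°
analog 48° ↓ −48°: 359 − 48 = 311°
analog 53° ↑ +53°: 311 + 53 = 364 → 364 − 360 = 4°
split-comp 39° ↓ +141°: 4 + 141 = 145°
split-comp 29° ↑ +209°: 145 + 209 = 354°

354°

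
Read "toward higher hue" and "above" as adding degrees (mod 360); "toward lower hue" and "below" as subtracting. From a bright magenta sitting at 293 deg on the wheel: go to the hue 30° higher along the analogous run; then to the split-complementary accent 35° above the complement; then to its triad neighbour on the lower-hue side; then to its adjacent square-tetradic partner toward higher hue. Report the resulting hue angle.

analog 30° ↑ +30°: 293 + 30 = 323°
split-comp 35° ↑ +215°: 323 + 215 = 538 → 538 − 360 = 178°
triadic ↓ −120°: 178 − 120 = 58°
square ↑ +90°: 58 + 90 = 148°

148°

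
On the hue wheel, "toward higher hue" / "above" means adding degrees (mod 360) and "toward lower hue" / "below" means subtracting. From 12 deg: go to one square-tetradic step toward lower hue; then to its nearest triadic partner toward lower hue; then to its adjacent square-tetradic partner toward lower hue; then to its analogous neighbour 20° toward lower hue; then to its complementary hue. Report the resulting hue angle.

−90° (square ↓): 12 − 90 = -78 → -78 + 360 = 282°
−120° (triadic ↓): 282 − 120 = 162°
−90° (square ↓): 162 − 90 = 72°
−20° (analog 20° ↓): 72 − 20 = 52°
+180° (complement): 52 + 180 = 232°

232°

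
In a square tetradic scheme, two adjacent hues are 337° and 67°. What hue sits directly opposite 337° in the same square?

157°

A square tetradic scheme places four hues 90° apart; opposite corners are 180° apart.
337 + 180 = 517 → 517 − 360 = 157°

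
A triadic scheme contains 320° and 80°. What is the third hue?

200°

A triad spaces three hues 120° apart.
The full set is {80°, 200°, 320°}.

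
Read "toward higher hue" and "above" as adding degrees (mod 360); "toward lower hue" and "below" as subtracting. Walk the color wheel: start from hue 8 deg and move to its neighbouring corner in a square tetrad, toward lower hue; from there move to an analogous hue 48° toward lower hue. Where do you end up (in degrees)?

230°

square ↓ −90°: 8 − 90 = -82 → -82 + 360 = 278°
analog 48° ↓ −48°: 278 − 48 = 230°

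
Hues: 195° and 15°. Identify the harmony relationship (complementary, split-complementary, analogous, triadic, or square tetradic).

Sort the hues: 15°, 195°.
Successive gaps around the wheel: 180°, 180°.
Two hues 180° apart are complementary.

complementary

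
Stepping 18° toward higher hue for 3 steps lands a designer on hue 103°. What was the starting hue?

49°

3 steps of 18° (toward higher hue) give a net shift of +54°.
Start = end − shift: 103 − 54 = 49°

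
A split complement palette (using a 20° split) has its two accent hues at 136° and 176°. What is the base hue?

336°

The accents sit 20° either side of the complement, so the complement is their short-arc midpoint on the wheel.
Short-arc midpoint of 136° and 176°: 156°.
Base is 180° from the complement: 156 − 180 = -24 → -24 + 360 = 336°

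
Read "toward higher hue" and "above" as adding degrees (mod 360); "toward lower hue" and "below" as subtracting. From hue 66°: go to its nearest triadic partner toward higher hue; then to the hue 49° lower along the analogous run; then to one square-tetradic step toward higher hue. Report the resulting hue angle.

227°

triadic ↑ +120°: 66 + 120 = 186°
analog 49° ↓ −49°: 186 − 49 = 137°
square ↑ +90°: 137 + 90 = 227°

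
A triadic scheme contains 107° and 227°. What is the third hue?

347°

A triad spaces three hues 120° apart.
The full set is {107°, 227°, 347°}.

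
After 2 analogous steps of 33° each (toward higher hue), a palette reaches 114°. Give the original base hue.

2 steps of 33° (toward higher hue) give a net shift of +66°.
Start = end − shift: 114 − 66 = 48°

48°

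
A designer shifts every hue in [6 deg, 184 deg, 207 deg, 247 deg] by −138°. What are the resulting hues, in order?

228°, 46°, 69°, 109°

6 − 138 = -132 → -132 + 360 = 228°
184 − 138 = 46°
207 − 138 = 69°
247 − 138 = 109°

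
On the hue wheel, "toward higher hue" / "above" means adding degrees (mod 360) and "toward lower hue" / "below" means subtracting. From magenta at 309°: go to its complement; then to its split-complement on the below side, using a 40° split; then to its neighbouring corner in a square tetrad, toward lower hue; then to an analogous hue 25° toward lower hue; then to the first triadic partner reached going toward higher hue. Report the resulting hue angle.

274°

complement +180°: 309 + 180 = 489 → 489 − 360 = 129°
split-comp 40° ↓ +140°: 129 + 140 = 269°
square ↓ −90°: 269 − 90 = 179°
analog 25° ↓ −25°: 179 − 25 = 154°
triadic ↑ +120°: 154 + 120 = 274°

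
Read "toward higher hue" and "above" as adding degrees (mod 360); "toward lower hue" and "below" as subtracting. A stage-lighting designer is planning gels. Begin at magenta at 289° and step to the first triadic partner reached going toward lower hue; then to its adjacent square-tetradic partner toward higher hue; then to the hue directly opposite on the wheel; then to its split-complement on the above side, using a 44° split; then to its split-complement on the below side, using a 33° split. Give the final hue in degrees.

90°

289 − 120 = 169°   (triadic ↓)
169 + 90 = 259°   (square ↑)
259 + 180 = 439 → 439 − 360 = 79°   (complement)
79 + 224 = 303°   (split-comp 44° ↑)
303 + 147 = 450 → 450 − 360 = 90°   (split-comp 33° ↓)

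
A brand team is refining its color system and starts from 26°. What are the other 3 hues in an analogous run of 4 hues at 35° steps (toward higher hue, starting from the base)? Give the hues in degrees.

Analogous hues sit every 35° along the wheel.
26 + 35 = 61°
26 + 70 = 96°
26 + 105 = 131°

61°, 96° and 131°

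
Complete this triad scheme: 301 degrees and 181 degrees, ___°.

61°

A triad places three hues 120° apart.
The full set through 181° is {61°, 181°, 301°}.
Given {181°, 301°}, the missing hue is 61°.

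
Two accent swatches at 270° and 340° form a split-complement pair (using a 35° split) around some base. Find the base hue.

The accents sit 35° either side of the complement, so the complement is their short-arc midpoint on the wheel.
Short-arc midpoint of 270° and 340°: 305°.
Base is 180° from the complement: 305 − 180 = 125°

125°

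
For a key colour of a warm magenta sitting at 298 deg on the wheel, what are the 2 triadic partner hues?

58° and 178°

A triad places three hues 120° apart.
298 + 120 = 418 → 418 − 360 = 58°
298 + 240 = 538 → 538 − 360 = 178°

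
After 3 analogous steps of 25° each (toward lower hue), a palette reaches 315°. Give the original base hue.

3 steps of 25° (toward lower hue) give a net shift of −75°.
Start = end − shift: 315 + 75 = 390 → 390 − 360 = 30°

30°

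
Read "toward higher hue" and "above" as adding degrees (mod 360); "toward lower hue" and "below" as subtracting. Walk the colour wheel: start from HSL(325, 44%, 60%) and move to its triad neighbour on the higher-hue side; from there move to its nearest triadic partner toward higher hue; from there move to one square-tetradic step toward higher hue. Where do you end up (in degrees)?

triadic ↑ +120°: 325 + 120 = 445 → 445 − 360 = 85°
triadic ↑ +120°: 85 + 120 = 205°
square ↑ +90°: 205 + 90 = 295°

295°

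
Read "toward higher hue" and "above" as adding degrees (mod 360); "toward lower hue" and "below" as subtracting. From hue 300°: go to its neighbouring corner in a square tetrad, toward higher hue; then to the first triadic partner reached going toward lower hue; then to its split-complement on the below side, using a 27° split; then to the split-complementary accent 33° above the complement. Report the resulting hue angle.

square ↑ +90°: 300 + 90 = 390 → 390 − 360 = 30°
triadic ↓ −120°: 30 − 120 = -90 → -90 + 360 = 270°
split-comp 27° ↓ +153°: 270 + 153 = 423 → 423 − 360 = 63°
split-comp 33° ↑ +213°: 63 + 213 = 276°

276°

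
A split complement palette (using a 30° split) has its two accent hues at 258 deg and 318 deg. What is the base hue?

The accents sit 30° either side of the complement, so the complement is their short-arc midpoint on the wheel.
Short-arc midpoint of 258° and 318°: 288°.
Base is 180° from the complement: 288 − 180 = 108°

108°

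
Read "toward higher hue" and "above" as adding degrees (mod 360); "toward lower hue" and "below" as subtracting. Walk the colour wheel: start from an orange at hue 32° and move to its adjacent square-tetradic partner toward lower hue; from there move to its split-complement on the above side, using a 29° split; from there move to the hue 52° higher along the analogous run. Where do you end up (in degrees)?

square ↓ −90°: 32 − 90 = -58 → -58 + 360 = 302°
split-comp 29° ↑ +209°: 302 + 209 = 511 → 511 − 360 = 151°
analog 52° ↑ +52°: 151 + 52 = 203°

203°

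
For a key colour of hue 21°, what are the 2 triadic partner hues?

141° and 261°

A triad places three hues 120° apart.
21 + 120 = 141°
21 + 240 = 261°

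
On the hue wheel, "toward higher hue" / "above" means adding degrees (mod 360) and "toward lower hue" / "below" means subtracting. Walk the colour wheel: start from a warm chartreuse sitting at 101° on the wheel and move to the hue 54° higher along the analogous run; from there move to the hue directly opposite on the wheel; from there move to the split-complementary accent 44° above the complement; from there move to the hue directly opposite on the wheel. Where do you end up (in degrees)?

19°

101 + 54 = 155°   (analog 54° ↑)
155 + 180 = 335°   (complement)
335 + 224 = 559 → 559 − 360 = 199°   (split-comp 44° ↑)
199 + 180 = 379 → 379 − 360 = 19°   (complement)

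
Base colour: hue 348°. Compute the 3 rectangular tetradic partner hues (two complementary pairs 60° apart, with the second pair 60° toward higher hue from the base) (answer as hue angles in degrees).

A rectangular tetradic uses two complementary pairs 60° apart: offsets 0°, 60°, 180°, 240°.
348 + 60 = 408 → 408 − 360 = 48°
348 + 180 = 528 → 528 − 360 = 168°
348 + 240 = 588 → 588 − 360 = 228°

48°, 168° and 228°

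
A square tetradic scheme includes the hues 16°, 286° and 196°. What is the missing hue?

106°

A square tetradic scheme places four hues every 90°.
The full set through 16° is {16°, 106°, 196°, 286°}.
Given {16°, 196°, 286°}, the missing hue is 106°.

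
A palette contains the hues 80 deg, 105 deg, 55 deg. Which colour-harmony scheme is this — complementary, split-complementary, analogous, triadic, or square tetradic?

Sort the hues: 55°, 80°, 105°.
Successive gaps around the wheel: 25°, 25°, 310°.
A run of hues at equal small steps (25°) with one large closing gap is an analogous group.

analogous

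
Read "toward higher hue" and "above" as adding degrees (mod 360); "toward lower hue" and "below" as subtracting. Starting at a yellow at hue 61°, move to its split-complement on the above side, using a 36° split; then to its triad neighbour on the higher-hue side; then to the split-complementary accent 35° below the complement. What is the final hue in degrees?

182°

61 + 216 = 277°   (split-comp 36° ↑)
277 + 120 = 397 → 397 − 360 = 37°   (triadic ↑)
37 + 145 = 182°   (split-comp 35° ↓)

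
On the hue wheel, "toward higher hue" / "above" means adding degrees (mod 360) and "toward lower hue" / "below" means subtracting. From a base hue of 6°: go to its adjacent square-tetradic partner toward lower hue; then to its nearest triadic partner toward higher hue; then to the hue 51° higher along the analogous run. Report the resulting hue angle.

−90° (square ↓): 6 − 90 = -84 → -84 + 360 = 276°
+120° (triadic ↑): 276 + 120 = 396 → 396 − 360 = 36°
+51° (analog 51° ↑): 36 + 51 = 87°

87°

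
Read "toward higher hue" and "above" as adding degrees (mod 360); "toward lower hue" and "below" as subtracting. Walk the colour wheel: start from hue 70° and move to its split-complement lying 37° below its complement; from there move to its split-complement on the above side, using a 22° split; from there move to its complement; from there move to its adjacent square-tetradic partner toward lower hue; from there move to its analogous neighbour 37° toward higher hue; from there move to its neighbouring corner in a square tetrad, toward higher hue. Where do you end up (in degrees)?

split-comp 37° ↓ +143°: 70 + 143 = 213°
split-comp 22° ↑ +202°: 213 + 202 = 415 → 415 − 360 = 55°
complement +180°: 55 + 180 = 235°
square ↓ −90°: 235 − 90 = 145°
analog 37° ↑ +37°: 145 + 37 = 182°
square ↑ +90°: 182 + 90 = 272°

272°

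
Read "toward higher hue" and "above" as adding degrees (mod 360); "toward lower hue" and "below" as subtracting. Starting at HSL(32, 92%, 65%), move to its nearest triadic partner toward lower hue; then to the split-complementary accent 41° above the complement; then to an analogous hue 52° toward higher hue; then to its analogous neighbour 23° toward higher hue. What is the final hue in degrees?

triadic ↓ −120°: 32 − 120 = -88 → -88 + 360 = 272°
split-comp 41° ↑ +221°: 272 + 221 = 493 → 493 − 360 = 133°
analog 52° ↑ +52°: 133 + 52 = 185°
analog 23° ↑ +23°: 185 + 23 = 208°

208°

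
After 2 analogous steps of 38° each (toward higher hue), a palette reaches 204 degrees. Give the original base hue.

2 steps of 38° (toward higher hue) give a net shift of +76°.
Start = end − shift: 204 − 76 = 128°

128°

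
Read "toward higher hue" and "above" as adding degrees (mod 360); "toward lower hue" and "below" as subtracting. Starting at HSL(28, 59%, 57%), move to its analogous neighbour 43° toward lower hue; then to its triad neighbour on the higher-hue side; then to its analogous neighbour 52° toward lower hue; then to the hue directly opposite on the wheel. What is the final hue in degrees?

233°

28 − 43 = -15 → -15 + 360 = 345°   (analog 43° ↓)
345 + 120 = 465 → 465 − 360 = 105°   (triadic ↑)
105 − 52 = 53°   (analog 52° ↓)
53 + 180 = 233°   (complement)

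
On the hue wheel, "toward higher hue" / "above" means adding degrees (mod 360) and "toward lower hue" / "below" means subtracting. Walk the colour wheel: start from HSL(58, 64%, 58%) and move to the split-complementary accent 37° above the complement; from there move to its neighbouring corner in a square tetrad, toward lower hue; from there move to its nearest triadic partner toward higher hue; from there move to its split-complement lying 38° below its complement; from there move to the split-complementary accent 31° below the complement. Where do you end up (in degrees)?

236°

+217° (split-comp 37° ↑): 58 + 217 = 275°
−90° (square ↓): 275 − 90 = 185°
+120° (triadic ↑): 185 + 120 = 305°
+142° (split-comp 38° ↓): 305 + 142 = 447 → 447 − 360 = 87°
+149° (split-comp 31° ↓): 87 + 149 = 236°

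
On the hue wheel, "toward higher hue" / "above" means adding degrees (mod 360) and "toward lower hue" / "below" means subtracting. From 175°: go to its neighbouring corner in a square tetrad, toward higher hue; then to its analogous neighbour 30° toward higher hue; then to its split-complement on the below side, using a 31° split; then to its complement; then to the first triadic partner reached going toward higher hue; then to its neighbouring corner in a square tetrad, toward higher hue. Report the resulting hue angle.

square ↑ +90°: 175 + 90 = 265°
analog 30° ↑ +30°: 265 + 30 = 295°
split-comp 31° ↓ +149°: 295 + 149 = 444 → 444 − 360 = 84°
complement +180°: 84 + 180 = 264°
triadic ↑ +120°: 264 + 120 = 384 → 384 − 360 = 24°
square ↑ +90°: 24 + 90 = 114°

114°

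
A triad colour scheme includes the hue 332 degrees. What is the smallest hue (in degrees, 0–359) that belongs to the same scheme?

A triad places three hues 120° apart.
The full set through 332° is {92°, 212°, 332°}.

92°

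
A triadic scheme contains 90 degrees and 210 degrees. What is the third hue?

330°

A triad spaces three hues 120° apart.
The full set is {90°, 210°, 330°}.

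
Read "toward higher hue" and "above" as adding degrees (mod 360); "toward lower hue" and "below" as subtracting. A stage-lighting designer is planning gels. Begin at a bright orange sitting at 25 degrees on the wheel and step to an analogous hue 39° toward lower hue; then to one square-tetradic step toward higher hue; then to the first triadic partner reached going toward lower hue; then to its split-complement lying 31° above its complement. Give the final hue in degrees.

167°

analog 39° ↓ −39°: 25 − 39 = -14 → -14 + 360 = 346°
square ↑ +90°: 346 + 90 = 436 → 436 − 360 = 76°
triadic ↓ −120°: 76 − 120 = -44 → -44 + 360 = 316°
split-comp 31° ↑ +211°: 316 + 211 = 527 → 527 − 360 = 167°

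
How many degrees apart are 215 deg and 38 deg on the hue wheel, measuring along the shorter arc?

177°

|215 − 38| = 177.
177 ≤ 180, so the shorter arc is 177°.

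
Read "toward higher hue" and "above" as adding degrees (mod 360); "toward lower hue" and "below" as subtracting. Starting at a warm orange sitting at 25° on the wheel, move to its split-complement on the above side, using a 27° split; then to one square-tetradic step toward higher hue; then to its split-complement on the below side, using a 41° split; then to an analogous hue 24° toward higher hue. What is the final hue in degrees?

+207° (split-comp 27° ↑): 25 + 207 = 232°
+90° (square ↑): 232 + 90 = 322°
+139° (split-comp 41° ↓): 322 + 139 = 461 → 461 − 360 = 101°
+24° (analog 24° ↑): 101 + 24 = 125°

125°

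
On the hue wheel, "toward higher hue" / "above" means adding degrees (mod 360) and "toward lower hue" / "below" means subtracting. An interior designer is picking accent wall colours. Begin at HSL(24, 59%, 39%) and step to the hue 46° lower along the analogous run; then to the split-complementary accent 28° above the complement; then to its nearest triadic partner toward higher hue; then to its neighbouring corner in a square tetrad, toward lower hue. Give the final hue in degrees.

216°

24 − 46 = -22 → -22 + 360 = 338°   (analog 46° ↓)
338 + 208 = 546 → 546 − 360 = 186°   (split-comp 28° ↑)
186 + 120 = 306°   (triadic ↑)
306 − 90 = 216°   (square ↓)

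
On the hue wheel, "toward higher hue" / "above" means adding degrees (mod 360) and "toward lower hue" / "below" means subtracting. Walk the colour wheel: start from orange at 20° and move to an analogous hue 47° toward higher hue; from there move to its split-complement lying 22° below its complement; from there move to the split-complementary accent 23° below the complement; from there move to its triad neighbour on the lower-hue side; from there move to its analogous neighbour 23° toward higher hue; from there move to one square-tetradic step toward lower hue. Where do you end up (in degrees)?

20 + 47 = 67°   (analog 47° ↑)
67 + 158 = 225°   (split-comp 22° ↓)
225 + 157 = 382 → 382 − 360 = 22°   (split-comp 23° ↓)
22 − 120 = -98 → -98 + 360 = 262°   (triadic ↓)
262 + 23 = 285°   (analog 23° ↑)
285 − 90 = 195°   (square ↓)

195°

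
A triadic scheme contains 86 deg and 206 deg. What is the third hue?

A triad spaces three hues 120° apart.
The full set is {86°, 206°, 326°}.

326°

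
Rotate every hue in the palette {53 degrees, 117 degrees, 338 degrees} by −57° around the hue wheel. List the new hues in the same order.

53 − 57 = -4 → -4 + 360 = 356°
117 − 57 = 60°
338 − 57 = 281°

356°, 60°, 281°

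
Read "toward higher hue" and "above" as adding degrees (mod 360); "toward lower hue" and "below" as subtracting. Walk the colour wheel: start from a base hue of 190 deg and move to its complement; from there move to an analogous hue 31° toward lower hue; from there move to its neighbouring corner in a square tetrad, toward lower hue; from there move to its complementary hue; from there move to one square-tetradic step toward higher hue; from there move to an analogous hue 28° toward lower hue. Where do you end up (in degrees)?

131°

+180° (complement): 190 + 180 = 370 → 370 − 360 = 10°
−31° (analog 31° ↓): 10 − 31 = -21 → -21 + 360 = 339°
−90° (square ↓): 339 − 90 = 249°
+180° (complement): 249 + 180 = 429 → 429 − 360 = 69°
+90° (square ↑): 69 + 90 = 159°
−28° (analog 28° ↓): 159 − 28 = 131°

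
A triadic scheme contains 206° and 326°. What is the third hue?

A triad spaces three hues 120° apart.
The full set is {86°, 206°, 326°}.

86°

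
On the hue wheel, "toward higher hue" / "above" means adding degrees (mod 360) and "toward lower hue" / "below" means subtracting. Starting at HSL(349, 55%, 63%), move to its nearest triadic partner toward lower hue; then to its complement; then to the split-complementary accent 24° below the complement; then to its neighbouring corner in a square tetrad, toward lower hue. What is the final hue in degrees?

115°

−120° (triadic ↓): 349 − 120 = 229°
+180° (complement): 229 + 180 = 409 → 409 − 360 = 49°
+156° (split-comp 24° ↓): 49 + 156 = 205°
−90° (square ↓): 205 − 90 = 115°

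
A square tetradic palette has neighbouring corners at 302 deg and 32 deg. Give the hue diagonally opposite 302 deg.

122°

A square tetradic scheme places four hues 90° apart; opposite corners are 180° apart.
302 + 180 = 482 → 482 − 360 = 122°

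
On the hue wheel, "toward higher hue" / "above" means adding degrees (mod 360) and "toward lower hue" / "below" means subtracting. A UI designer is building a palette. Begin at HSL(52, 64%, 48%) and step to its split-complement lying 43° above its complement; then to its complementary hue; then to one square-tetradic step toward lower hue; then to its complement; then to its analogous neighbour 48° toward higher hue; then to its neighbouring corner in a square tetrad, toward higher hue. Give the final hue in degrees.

+223° (split-comp 43° ↑): 52 + 223 = 275°
+180° (complement): 275 + 180 = 455 → 455 − 360 = 95°
−90° (square ↓): 95 − 90 = 5°
+180° (complement): 5 + 180 = 185°
+48° (analog 48° ↑): 185 + 48 = 233°
+90° (square ↑): 233 + 90 = 323°

323°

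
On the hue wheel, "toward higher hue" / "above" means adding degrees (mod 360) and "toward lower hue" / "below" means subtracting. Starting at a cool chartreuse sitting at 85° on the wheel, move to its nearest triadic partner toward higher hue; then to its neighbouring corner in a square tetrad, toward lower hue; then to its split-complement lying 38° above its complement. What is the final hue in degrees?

333°

triadic ↑ +120°: 85 + 120 = 205°
square ↓ −90°: 205 − 90 = 115°
split-comp 38° ↑ +218°: 115 + 218 = 333°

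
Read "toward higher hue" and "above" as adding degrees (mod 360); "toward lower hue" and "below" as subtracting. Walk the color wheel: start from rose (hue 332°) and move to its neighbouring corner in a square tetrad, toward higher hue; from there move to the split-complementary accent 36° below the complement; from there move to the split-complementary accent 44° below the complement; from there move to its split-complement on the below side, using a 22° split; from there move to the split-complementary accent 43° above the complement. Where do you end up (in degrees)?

3°

square ↑ +90°: 332 + 90 = 422 → 422 − 360 = 62°
split-comp 36° ↓ +144°: 62 + 144 = 206°
split-comp 44° ↓ +136°: 206 + 136 = 342°
split-comp 22° ↓ +158°: 342 + 158 = 500 → 500 − 360 = 140°
split-comp 43° ↑ +223°: 140 + 223 = 363 → 363 − 360 = 3°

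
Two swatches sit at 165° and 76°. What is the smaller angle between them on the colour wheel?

|165 − 76| = 89.
89 ≤ 180, so the shorter arc is 89°.

89°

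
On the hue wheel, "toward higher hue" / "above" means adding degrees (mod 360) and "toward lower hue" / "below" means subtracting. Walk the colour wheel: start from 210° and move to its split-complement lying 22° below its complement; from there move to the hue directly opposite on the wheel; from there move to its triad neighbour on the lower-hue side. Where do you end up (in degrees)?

210 + 158 = 368 → 368 − 360 = 8°   (split-comp 22° ↓)
8 + 180 = 188°   (complement)
188 − 120 = 68°   (triadic ↓)

68°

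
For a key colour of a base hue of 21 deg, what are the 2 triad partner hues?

A triad places three hues 120° apart.
21 + 120 = 141°
21 + 240 = 261°

141° and 261°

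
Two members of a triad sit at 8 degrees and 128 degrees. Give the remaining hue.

248°

A triad spaces three hues 120° apart.
The full set is {8°, 128°, 248°}.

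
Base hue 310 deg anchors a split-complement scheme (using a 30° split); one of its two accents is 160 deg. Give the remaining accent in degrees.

Split-complementary hues sit 30° either side of the complement.
Complement of the base 310°: 310 + 180 = 490 → 490 − 360 = 130°
The given accent 160° is 30° one side of 130°; the other accent sits 30° the other side: 130 − 30 = 100°

100°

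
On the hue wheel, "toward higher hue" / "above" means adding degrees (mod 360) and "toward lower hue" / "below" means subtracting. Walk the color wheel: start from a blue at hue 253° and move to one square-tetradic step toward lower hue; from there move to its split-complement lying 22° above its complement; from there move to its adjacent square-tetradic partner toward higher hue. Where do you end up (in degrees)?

−90° (square ↓): 253 − 90 = 163°
+202° (split-comp 22° ↑): 163 + 202 = 365 → 365 − 360 = 5°
+90° (square ↑): 5 + 90 = 95°

95°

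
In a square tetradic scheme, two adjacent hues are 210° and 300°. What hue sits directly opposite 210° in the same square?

30°

A square tetradic scheme places four hues 90° apart; opposite corners are 180° apart.
210 + 180 = 390 → 390 − 360 = 30°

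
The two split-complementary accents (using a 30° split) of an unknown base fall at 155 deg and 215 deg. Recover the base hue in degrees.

The accents sit 30° either side of the complement, so the complement is their short-arc midpoint on the wheel.
Short-arc midpoint of 155° and 215°: 185°.
Base is 180° from the complement: 185 − 180 = 5°

5°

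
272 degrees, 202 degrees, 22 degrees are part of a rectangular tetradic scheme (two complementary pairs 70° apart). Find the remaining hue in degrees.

A rectangular tetradic uses two complementary pairs 70° apart: offsets 0°, 70°, 180°, 250°.
Among {22°, 202°, 272°}, 22° and 202° are a 180° pair.
The remaining hue 272° needs its own complement: 272 + 180 = 452 → 452 − 360 = 92°

92°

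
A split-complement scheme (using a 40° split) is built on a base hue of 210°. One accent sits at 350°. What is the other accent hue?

70°

Split-complementary hues sit 40° either side of the complement.
Complement of the base 210°: 210 + 180 = 390 → 390 − 360 = 30°
The given accent 350° is 40° one side of 30°; the other accent sits 40° the other side: 30 + 40 = 70°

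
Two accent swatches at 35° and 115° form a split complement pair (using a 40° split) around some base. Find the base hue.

255°

The accents sit 40° either side of the complement, so the complement is their short-arc midpoint on the wheel.
Short-arc midpoint of 35° and 115°: 75°.
Base is 180° from the complement: 75 − 180 = -105 → -105 + 360 = 255°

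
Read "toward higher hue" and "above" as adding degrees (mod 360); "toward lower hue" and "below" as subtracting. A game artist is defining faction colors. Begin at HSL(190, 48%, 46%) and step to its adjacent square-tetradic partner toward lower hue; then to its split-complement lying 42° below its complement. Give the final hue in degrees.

238°

−90° (square ↓): 190 − 90 = 100°
+138° (split-comp 42° ↓): 100 + 138 = 238°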